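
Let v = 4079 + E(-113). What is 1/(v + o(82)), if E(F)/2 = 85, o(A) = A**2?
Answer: 1/10973 ≈ 9.1133e-5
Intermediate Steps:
E(F) = 170 (E(F) = 2*85 = 170)
v = 4249 (v = 4079 + 170 = 4249)
1/(v + o(82)) = 1/(4249 + 82**2) = 1/(4249 + 6724) = 1/10973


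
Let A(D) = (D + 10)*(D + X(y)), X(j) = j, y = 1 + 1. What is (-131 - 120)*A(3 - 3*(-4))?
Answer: -106675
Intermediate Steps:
y = 2
A(D) = (2 + D)*(10 + D) (A(D) = (D + 10)*(D + 2) = (10 + D)*(2 + D) = (2 + D)*(10 + D))
(-131 - 120)*A(3 - 3*(-4)) = (-131 - 120)*(20 + (3 - 3*(-4))² + 12*(3 - 3*(-4))) = -251*(20 + (3 + 12)² + 12*(3 + 12)) = -251*(20 + 15² + 12*15) = -251*(20 + 225 + 180) = -251*425 = -106675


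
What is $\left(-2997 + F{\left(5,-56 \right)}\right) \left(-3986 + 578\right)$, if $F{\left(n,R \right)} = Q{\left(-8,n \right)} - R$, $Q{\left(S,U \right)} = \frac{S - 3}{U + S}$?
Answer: $10010432$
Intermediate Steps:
$Q{\left(S,U \right)} = \frac{-3 + S}{S + U}$
$F{\left(n,R \right)} = - R - \frac{11}{-8 + n}$ ($F{\left(n,R \right)} = \frac{-3 - 8}{-8 + n} - R = \frac{1}{-8 + n} \left(-11\right) - R = - \frac{11}{-8 + n} - R = - R - \frac{11}{-8 + n}$)
$\left(-2997 + F{\left(5,-56 \right)}\right) \left(-3986 + 578\right) = \left(-2997 + \frac{-11 - - 56 \left(-8 + 5\right)}{-8 + 5}\right) \left(-3986 + 578\right) = \left(-2997 + \frac{-11 - \left(-56\right) \left(-3\right)}{-3}\right) \left(-3408\right) = \left(-2997 - \frac{-11 - 168}{3}\right) \left(-3408\right) = \left(-2997 - - \frac{179}{3}\right) \left(-3408\right) = \left(-2997 + \frac{179}{3}\right) \left(-3408\right) = \left(- \frac{8812}{3}\right) \left(-3408\right) = 10010432$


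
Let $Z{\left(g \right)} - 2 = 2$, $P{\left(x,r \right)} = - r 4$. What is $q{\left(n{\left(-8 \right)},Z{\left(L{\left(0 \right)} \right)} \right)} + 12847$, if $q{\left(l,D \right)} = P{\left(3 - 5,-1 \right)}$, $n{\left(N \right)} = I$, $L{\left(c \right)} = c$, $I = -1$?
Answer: $12851$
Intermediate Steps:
$P{\left(x,r \right)} = - 4 r$
$n{\left(N \right)} = -1$
$Z{\left(g \right)} = 4$ ($Z{\left(g \right)} = 2 + 2 = 4$)
$q{\left(l,D \right)} = 4$ ($q{\left(l,D \right)} = \left(-4\right) \left(-1\right) = 4$)
$q{\left(n{\left(-8 \right)},Z{\left(L{\left(0 \right)} \right)} \right)} + 12847 = 4 + 12847 = 12851$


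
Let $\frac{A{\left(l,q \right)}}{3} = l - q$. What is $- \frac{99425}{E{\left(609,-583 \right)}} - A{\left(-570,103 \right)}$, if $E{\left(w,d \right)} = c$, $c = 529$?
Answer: $\frac{968626}{529} \approx 1831.1$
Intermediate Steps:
$A{\left(l,q \right)} = - 3 q + 3 l$ ($A{\left(l,q \right)} = 3 \left(l - q\right) = - 3 q + 3 l$)
$E{\left(w,d \right)} = 529$
$- \frac{99425}{E{\left(609,-583 \right)}} - A{\left(-570,103 \right)} = - \frac{99425}{529} - \left(\left(-3\right) 103 + 3 \left(-570\right)\right) = \left(-99425\right) \frac{1}{529} - \left(-309 - 1710\right) = - \frac{99425}{529} - -2019 = - \frac{99425}{529} + 2019 = \frac{968626}{529}$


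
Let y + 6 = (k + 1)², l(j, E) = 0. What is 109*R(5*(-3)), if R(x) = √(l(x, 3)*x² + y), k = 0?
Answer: 109*I*√5 ≈ 243.73*I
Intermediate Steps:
y = -5 (y = -6 + (0 + 1)² = -6 + 1² = -6 + 1 = -5)
R(x) = I*√5 (R(x) = √(0*x² - 5) = √(0 - 5) = √(-5) = I*√5)
109*R(5*(-3)) = 109*(I*√5) = 109*I*√5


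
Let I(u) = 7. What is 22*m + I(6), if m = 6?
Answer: 139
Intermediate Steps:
22*m + I(6) = 22*6 + 7 = 132 + 7 = 139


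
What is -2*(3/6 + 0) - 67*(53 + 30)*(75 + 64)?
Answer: -772980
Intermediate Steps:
-2*(3/6 + 0) - 67*(53 + 30)*(75 + 64) = -2*(3*(1/6) + 0) - 5561*139 = -2*(1/2 + 0) - 67*11537 = -2*1/2 - 772979 = -1 - 772979 = -772980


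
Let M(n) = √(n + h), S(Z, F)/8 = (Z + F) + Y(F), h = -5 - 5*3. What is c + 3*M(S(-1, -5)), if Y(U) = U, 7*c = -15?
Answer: -15/7 + 18*I*√3 ≈ -2.1429 + 31.177*I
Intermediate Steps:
c = -15/7 (c = (⅐)*(-15) = -15/7 ≈ -2.1429)
h = -20 (h = -5 - 15 = -20)
S(Z, F) = 8*Z + 16*F (S(Z, F) = 8*((Z + F) + F) = 8*((F + Z) + F) = 8*(Z + 2*F) = 8*Z + 16*F)
M(n) = √(-20 + n) (M(n) = √(n - 20) = √(-20 + n))
c + 3*M(S(-1, -5)) = -15/7 + 3*√(-20 + (8*(-1) + 16*(-5))) = -15/7 + 3*√(-20 + (-8 - 80)) = -15/7 + 3*√(-20 - 88) = -15/7 + 3*√(-108) = -15/7 + 3*(6*I*√3) = -15/7 + 18*I*√3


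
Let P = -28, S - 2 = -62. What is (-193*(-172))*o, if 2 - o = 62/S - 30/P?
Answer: 6838376/105 ≈ 65127.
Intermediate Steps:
S = -60 (S = 2 - 62 = -60)
o = 206/105 (o = 2 - (62/(-60) - 30/(-28)) = 2 - (62*(-1/60) - 30*(-1/28)) = 2 - (-31/30 + 15/14) = 2 - 1*4/105 = 2 - 4/105 = 206/105 ≈ 1.9619)
(-193*(-172))*o = -193*(-172)*(206/105) = 33196*(206/105) = 6838376/105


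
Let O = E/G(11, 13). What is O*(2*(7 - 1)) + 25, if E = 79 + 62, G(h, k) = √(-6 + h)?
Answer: 25 + 1692*√5/5 ≈ 781.69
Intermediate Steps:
E = 141
O = 141*√5/5 (O = 141/(√(-6 + 11)) = 141/(√5) = 141*(√5/5) = 141*√5/5 ≈ 63.057)
O*(2*(7 - 1)) + 25 = (141*√5/5)*(2*(7 - 1)) + 25 = (141*√5/5)*(2*6) + 25 = (141*√5/5)*12 + 25 = 1692*√5/5 + 25 = 25 + 1692*√5/5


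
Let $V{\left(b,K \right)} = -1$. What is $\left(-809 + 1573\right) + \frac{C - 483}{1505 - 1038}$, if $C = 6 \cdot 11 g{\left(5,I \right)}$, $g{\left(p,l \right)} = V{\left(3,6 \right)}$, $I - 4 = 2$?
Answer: $\frac{356239}{467} \approx 762.82$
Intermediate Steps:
$I = 6$ ($I = 4 + 2 = 6$)
$g{\left(p,l \right)} = -1$
$C = -66$ ($C = 6 \cdot 11 \left(-1\right) = 66 \left(-1\right) = -66$)
$\left(-809 + 1573\right) + \frac{C - 483}{1505 - 1038} = \left(-809 + 1573\right) + \frac{-66 - 483}{1505 - 1038} = 764 - \frac{549}{467} = \frac{356239}{467}$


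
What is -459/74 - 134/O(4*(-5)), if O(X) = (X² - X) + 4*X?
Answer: -20747/3145 ≈ -6.5968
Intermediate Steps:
O(X) = X² + 3*X
-459/74 - 134/O(4*(-5)) = -459/74 - 134*(-1/(20*(3 + 4*(-5)))) = -459*1/74 - 134*(-1/(20*(3 - 20))) = -459/74 - 134/((-20*(-17))) = -459/74 - 134/340 = -459/74 - 134*1/340 = -459/74 - 67/170 = -20747/3145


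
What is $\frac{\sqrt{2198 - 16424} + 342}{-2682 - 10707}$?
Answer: $- \frac{114}{4463} - \frac{i \sqrt{14226}}{13389} \approx -0.025543 - 0.0089083 i$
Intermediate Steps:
$\frac{\sqrt{2198 - 16424} + 342}{-2682 - 10707} = \frac{\sqrt{-14226} + 342}{-13389} = \left(i \sqrt{14226} + 342\right) \left(- \frac{1}{13389}\right) = \left(342 + i \sqrt{14226}\right) \left(- \frac{1}{13389}\right) = - \frac{114}{4463} - \frac{i \sqrt{14226}}{13389}$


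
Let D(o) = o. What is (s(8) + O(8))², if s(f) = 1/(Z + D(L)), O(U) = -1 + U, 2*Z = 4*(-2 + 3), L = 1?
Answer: 484/9 ≈ 53.778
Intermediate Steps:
Z = 2 (Z = (4*(-2 + 3))/2 = (4*1)/2 = (½)*4 = 2)
s(f) = ⅓ (s(f) = 1/(2 + 1) = 1/3 = ⅓)
(s(8) + O(8))² = (⅓ + (-1 + 8))² = (⅓ + 7)² = (22/3)² = 484/9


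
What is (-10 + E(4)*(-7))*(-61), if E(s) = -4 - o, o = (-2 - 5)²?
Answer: -22021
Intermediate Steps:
o = 49 (o = (-7)² = 49)
E(s) = -53 (E(s) = -4 - 1*49 = -4 - 49 = -53)
(-10 + E(4)*(-7))*(-61) = (-10 - 53*(-7))*(-61) = (-10 + 371)*(-61) = 361*(-61) = -22021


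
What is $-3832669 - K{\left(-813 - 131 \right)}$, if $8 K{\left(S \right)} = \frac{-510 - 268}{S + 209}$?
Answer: $- \frac{11268047249}{2940} \approx -3.8327 \cdot 10^{6}$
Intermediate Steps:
$K{\left(S \right)} = - \frac{389}{4 \left(209 + S\right)}$ ($K{\left(S \right)} = \frac{\left(-510 - 268\right) \frac{1}{S + 209}}{8} = \frac{\left(-778\right) \frac{1}{209 + S}}{8} = - \frac{389}{4 \left(209 + S\right)}$)
$-3832669 - K{\left(-813 - 131 \right)} = -3832669 - - \frac{389}{836 + 4 \left(-813 - 131\right)} = -3832669 - - \frac{389}{836 + 4 \left(-944\right)} = -3832669 - - \frac{389}{836 - 3776} = -3832669 - - \frac{389}{-2940} = -3832669 - \left(-389\right) \left(- \frac{1}{2940}\right) = -3832669 - \frac{389}{2940} = - \frac{11268047249}{2940}$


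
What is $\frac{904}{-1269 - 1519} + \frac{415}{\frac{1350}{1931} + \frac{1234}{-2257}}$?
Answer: $\frac{1260500435389}{462874912} \approx 2723.2$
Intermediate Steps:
$\frac{904}{-1269 - 1519} + \frac{415}{\frac{1350}{1931} + \frac{1234}{-2257}} = \frac{904}{-1269 - 1519} + \frac{415}{1350 \cdot \frac{1}{1931} + 1234 \left(- \frac{1}{2257}\right)} = \frac{904}{-2788} + \frac{415}{\frac{1350}{1931} - \frac{1234}{2257}} = 904 \left(- \frac{1}{2788}\right) + \frac{415}{\frac{664096}{4358267}} = - \frac{226}{697} + 415 \cdot \frac{4358267}{664096} = - \frac{226}{697} + \frac{1808680805}{664096} = \frac{1260500435389}{462874912}$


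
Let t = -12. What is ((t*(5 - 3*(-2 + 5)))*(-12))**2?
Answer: 331776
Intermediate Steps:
((t*(5 - 3*(-2 + 5)))*(-12))**2 = (-12*(5 - 3*(-2 + 5))*(-12))**2 = (-12*(5 - 3*3)*(-12))**2 = (-12*(5 - 9)*(-12))**2 = (-12*(-4)*(-12))**2 = (48*(-12))**2 = (-576)**2 = 331776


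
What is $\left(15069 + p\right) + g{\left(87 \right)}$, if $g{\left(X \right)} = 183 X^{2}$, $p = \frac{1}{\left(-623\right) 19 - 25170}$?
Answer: $\frac{51817053371}{37007} \approx 1.4002 \cdot 10^{6}$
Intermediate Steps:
$p = - \frac{1}{37007}$ ($p = \frac{1}{-11837 - 25170} = \frac{1}{-37007} = - \frac{1}{37007} \approx -2.7022 \cdot 10^{-5}$)
$\left(15069 + p\right) + g{\left(87 \right)} = \left(15069 - \frac{1}{37007}\right) + 183 \cdot 87^{2} = \frac{557658482}{37007} + 183 \cdot 7569 = \frac{557658482}{37007} + 1385127 = \frac{51817053371}{37007}$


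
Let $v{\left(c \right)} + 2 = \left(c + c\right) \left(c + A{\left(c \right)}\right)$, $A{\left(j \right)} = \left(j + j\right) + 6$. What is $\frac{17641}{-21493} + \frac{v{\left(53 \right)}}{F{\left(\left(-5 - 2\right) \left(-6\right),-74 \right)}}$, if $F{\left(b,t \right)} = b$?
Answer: $\frac{187564331}{451353} \approx 415.56$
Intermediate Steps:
$A{\left(j \right)} = 6 + 2 j$ ($A{\left(j \right)} = 2 j + 6 = 6 + 2 j$)
$v{\left(c \right)} = -2 + 2 c \left(6 + 3 c\right)$ ($v{\left(c \right)} = -2 + \left(c + c\right) \left(c + \left(6 + 2 c\right)\right) = -2 + 2 c \left(6 + 3 c\right)$)
$\frac{17641}{-21493} + \frac{v{\left(53 \right)}}{F{\left(\left(-5 - 2\right) \left(-6\right),-74 \right)}} = \frac{17641}{-21493} + \frac{-2 + 6 \cdot 53^{2} + 12 \cdot 53}{\left(-5 - 2\right) \left(-6\right)} = 17641 \left(- \frac{1}{21493}\right) + \frac{-2 + 6 \cdot 2809 + 636}{\left(-7\right) \left(-6\right)} = - \frac{17641}{21493} + \frac{-2 + 16854 + 636}{42} = - \frac{17641}{21493} + 17488 \cdot \frac{1}{42} = - \frac{17641}{21493} + \frac{8744}{21} = \frac{187564331}{451353}$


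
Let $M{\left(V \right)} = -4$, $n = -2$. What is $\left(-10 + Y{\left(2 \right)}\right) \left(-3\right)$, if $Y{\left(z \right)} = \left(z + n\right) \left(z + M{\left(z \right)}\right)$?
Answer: $30$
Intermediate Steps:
$Y{\left(z \right)} = \left(-4 + z\right) \left(-2 + z\right)$ ($Y{\left(z \right)} = \left(z - 2\right) \left(z - 4\right) = \left(-2 + z\right) \left(-4 + z\right) = \left(-4 + z\right) \left(-2 + z\right)$)
$\left(-10 + Y{\left(2 \right)}\right) \left(-3\right) = \left(-10 + \left(8 + 2^{2} - 12\right)\right) \left(-3\right) = \left(-10 + \left(8 + 4 - 12\right)\right) \left(-3\right) = \left(-10 + 0\right) \left(-3\right) = \left(-10\right) \left(-3\right) = 30$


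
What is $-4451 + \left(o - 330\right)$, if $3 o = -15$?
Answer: $-4786$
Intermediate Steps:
$o = -5$ ($o = \frac{1}{3} \left(-15\right) = -5$)
$-4451 + \left(o - 330\right) = -4451 - 335 = -4786$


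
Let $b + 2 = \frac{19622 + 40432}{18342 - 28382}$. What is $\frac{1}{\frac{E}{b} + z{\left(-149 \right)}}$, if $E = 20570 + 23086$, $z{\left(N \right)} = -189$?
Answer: $- \frac{40067}{226725783} \approx -0.00017672$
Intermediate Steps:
$b = - \frac{40067}{5020}$ ($b = -2 + \frac{19622 + 40432}{18342 - 28382} = -2 + \frac{60054}{-10040} = -2 + 60054 \left(- \frac{1}{10040}\right) = -2 - \frac{30027}{5020} = - \frac{40067}{5020} \approx -7.9815$)
$E = 43656$
$\frac{1}{\frac{E}{b} + z{\left(-149 \right)}} = \frac{1}{\frac{43656}{- \frac{40067}{5020}} - 189} = \frac{1}{43656 \left(- \frac{5020}{40067}\right) - 189} = \frac{1}{- \frac{219153120}{40067} - 189} = \frac{1}{- \frac{226725783}{40067}} = - \frac{40067}{226725783}$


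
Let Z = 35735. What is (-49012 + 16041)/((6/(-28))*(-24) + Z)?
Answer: -230797/250181 ≈ -0.92252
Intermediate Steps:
(-49012 + 16041)/((6/(-28))*(-24) + Z) = (-49012 + 16041)/((6/(-28))*(-24) + 35735) = -32971/(-1/28*6*(-24) + 35735) = -32971/(-3/14*(-24) + 35735) = -32971/(36/7 + 35735) = -32971/250181/7 = -32971*7/250181 = -230797/250181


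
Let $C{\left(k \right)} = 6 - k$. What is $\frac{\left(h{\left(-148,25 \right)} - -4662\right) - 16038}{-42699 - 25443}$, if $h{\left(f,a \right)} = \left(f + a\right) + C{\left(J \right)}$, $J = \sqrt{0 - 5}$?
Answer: $\frac{3831}{22714} + \frac{i \sqrt{5}}{68142} \approx 0.16866 + 3.2815 \cdot 10^{-5} i$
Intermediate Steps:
$J = i \sqrt{5}$ ($J = \sqrt{-5} = i \sqrt{5} \approx 2.2361 i$)
$h{\left(f,a \right)} = 6 + a + f - i \sqrt{5}$ ($h{\left(f,a \right)} = \left(f + a\right) + \left(6 - i \sqrt{5}\right) = \left(a + f\right) + \left(6 - i \sqrt{5}\right) = 6 + a + f - i \sqrt{5}$)
$\frac{\left(h{\left(-148,25 \right)} - -4662\right) - 16038}{-42699 - 25443} = \frac{\left(\left(6 + 25 - 148 - i \sqrt{5}\right) - -4662\right) - 16038}{-42699 - 25443} = \frac{\left(\left(-117 - i \sqrt{5}\right) + 4662\right) - 16038}{-68142} = \left(\left(4545 - i \sqrt{5}\right) - 16038\right) \left(- \frac{1}{68142}\right) = \left(-11493 - i \sqrt{5}\right) \left(- \frac{1}{68142}\right) = \frac{3831}{22714} + \frac{i \sqrt{5}}{68142}$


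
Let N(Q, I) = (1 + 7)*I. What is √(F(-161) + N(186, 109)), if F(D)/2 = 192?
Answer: 2*√314 ≈ 35.440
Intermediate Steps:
N(Q, I) = 8*I
F(D) = 384 (F(D) = 2*192 = 384)
√(F(-161) + N(186, 109)) = √(384 + 8*109) = √(384 + 872) = √1256 = 2*√314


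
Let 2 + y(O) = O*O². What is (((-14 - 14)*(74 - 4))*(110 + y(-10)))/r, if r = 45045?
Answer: 49952/1287 ≈ 38.813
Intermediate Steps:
y(O) = -2 + O³ (y(O) = -2 + O*O² = -2 + O³)
(((-14 - 14)*(74 - 4))*(110 + y(-10)))/r = (((-14 - 14)*(74 - 4))*(110 + (-2 + (-10)³)))/45045 = ((-28*70)*(110 + (-2 - 1000)))*(1/45045) = -1960*(110 - 1002)*(1/45045) = -1960*(-892)*(1/45045) = 1748320*(1/45045) = 49952/1287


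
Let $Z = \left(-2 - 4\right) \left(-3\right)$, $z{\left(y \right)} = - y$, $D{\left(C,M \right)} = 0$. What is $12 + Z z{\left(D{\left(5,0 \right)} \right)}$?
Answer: $12$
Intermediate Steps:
$Z = 18$ ($Z = \left(-2 - 4\right) \left(-3\right) = \left(-6\right) \left(-3\right) = 18$)
$12 + Z z{\left(D{\left(5,0 \right)} \right)} = 12 + 18 \left(\left(-1\right) 0\right) = 12 + 18 \cdot 0 = 12 + 0 = 12$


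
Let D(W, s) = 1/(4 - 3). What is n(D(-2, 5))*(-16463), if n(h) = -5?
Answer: 82315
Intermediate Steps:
D(W, s) = 1 (D(W, s) = 1/1 = 1)
n(D(-2, 5))*(-16463) = -5*(-16463) = 82315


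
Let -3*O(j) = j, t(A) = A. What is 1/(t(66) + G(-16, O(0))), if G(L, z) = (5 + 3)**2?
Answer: 1/130 ≈ 0.0076923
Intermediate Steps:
O(j) = -j/3
G(L, z) = 64 (G(L, z) = 8**2 = 64)
1/(t(66) + G(-16, O(0))) = 1/(66 + 64) = 1/130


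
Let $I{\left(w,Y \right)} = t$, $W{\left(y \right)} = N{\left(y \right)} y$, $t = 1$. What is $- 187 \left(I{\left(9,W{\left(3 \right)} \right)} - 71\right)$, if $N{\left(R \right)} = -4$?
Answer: $13090$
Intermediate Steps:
$W{\left(y \right)} = - 4 y$
$I{\left(w,Y \right)} = 1$
$- 187 \left(I{\left(9,W{\left(3 \right)} \right)} - 71\right) = - 187 \left(1 - 71\right) = \left(-187\right) \left(-70\right) = 13090$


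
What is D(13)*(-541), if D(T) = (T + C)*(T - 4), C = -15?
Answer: 9738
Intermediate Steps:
D(T) = (-15 + T)*(-4 + T) (D(T) = (T - 15)*(T - 4) = (-15 + T)*(-4 + T))
D(13)*(-541) = (60 + 13**2 - 19*13)*(-541) = (60 + 169 - 247)*(-541) = -18*(-541) = 9738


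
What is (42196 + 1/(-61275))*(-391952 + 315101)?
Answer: -66234287932683/20425 ≈ -3.2428e+9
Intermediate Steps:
(42196 + 1/(-61275))*(-391952 + 315101) = (42196 - 1/61275)*(-76851) = (2585559899/61275)*(-76851) = -66234287932683/20425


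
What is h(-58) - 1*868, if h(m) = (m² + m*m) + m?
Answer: 5802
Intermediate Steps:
h(m) = m + 2*m² (h(m) = (m² + m²) + m = 2*m² + m = m + 2*m²)
h(-58) - 1*868 = -58*(1 + 2*(-58)) - 1*868 = -58*(1 - 116) - 868 = -58*(-115) - 868 = 6670 - 868 = 5802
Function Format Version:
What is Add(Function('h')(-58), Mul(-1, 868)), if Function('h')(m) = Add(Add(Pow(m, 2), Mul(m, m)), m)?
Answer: 5802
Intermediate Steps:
Function('h')(m) = Add(m, Mul(2, Pow(m, 2))) (Function('h')(m) = Add(Add(Pow(m, 2), Pow(m, 2)), m) = Add(Mul(2, Pow(m, 2)), m) = Add(m, Mul(2, Pow(m, 2))))
Add(Function('h')(-58), Mul(-1, 868)) = Add(Mul(-58, Add(1, Mul(2, -58))), Mul(-1, 868)) = Add(Mul(-58, Add(1, -116)), -868) = Add(Mul(-58, -115), -868) = Add(6670, -868) = 5802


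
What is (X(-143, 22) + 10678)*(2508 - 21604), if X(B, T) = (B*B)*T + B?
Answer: -8792046648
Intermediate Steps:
X(B, T) = B + T*B² (X(B, T) = B²*T + B = T*B² + B = B + T*B²)
(X(-143, 22) + 10678)*(2508 - 21604) = (-143*(1 - 143*22) + 10678)*(2508 - 21604) = (-143*(1 - 3146) + 10678)*(-19096) = (-143*(-3145) + 10678)*(-19096) = (449735 + 10678)*(-19096) = 460413*(-19096) = -8792046648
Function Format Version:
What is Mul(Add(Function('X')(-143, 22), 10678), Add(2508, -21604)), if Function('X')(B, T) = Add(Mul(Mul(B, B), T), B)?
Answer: -8792046648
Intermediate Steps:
Function('X')(B, T) = Add(B, Mul(T, Pow(B, 2))) (Function('X')(B, T) = Add(Mul(Pow(B, 2), T), B) = Add(Mul(T, Pow(B, 2)), B) = Add(B, Mul(T, Pow(B, 2))))
Mul(Add(Function('X')(-143, 22), 10678), Add(2508, -21604)) = Mul(Add(Mul(-143, Add(1, Mul(-143, 22))), 10678), Add(2508, -21604)) = Mul(Add(Mul(-143, Add(1, -3146)), 10678), -19096) = Mul(Add(Mul(-143, -3145), 10678), -19096) = Mul(Add(449735, 10678), -19096) = Mul(460413, -19096) = -8792046648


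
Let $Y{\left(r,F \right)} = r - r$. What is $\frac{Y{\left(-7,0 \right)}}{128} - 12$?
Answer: $-12$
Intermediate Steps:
$Y{\left(r,F \right)} = 0$
$\frac{Y{\left(-7,0 \right)}}{128} - 12 = \frac{0}{128} - 12 = 0 \cdot \frac{1}{128} - 12 = 0 - 12 = -12$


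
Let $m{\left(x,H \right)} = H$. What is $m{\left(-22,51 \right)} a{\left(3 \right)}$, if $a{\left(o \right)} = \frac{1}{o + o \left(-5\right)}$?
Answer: $- \frac{17}{4} \approx -4.25$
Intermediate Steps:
$a{\left(o \right)} = - \frac{1}{4 o}$ ($a{\left(o \right)} = \frac{1}{o - 5 o} = \frac{1}{\left(-4\right) o} = - \frac{1}{4 o}$)
$m{\left(-22,51 \right)} a{\left(3 \right)} = 51 \left(- \frac{1}{4 \cdot 3}\right) = 51 \left(\left(- \frac{1}{4}\right) \frac{1}{3}\right) = 51 \left(- \frac{1}{12}\right) = - \frac{17}{4}$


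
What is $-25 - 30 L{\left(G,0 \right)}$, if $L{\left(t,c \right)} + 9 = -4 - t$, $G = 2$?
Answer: $425$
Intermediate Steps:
$L{\left(t,c \right)} = -13 - t$ ($L{\left(t,c \right)} = -9 - \left(4 + t\right) = -13 - t$)
$-25 - 30 L{\left(G,0 \right)} = -25 - 30 \left(-13 - 2\right) = -25 - -450 = -25 + 450 = 425$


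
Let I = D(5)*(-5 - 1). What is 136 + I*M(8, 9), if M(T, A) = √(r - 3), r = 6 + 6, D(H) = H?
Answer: 46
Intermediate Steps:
r = 12
M(T, A) = 3 (M(T, A) = √(12 - 3) = √9 = 3)
I = -30 (I = 5*(-5 - 1) = 5*(-6) = -30)
136 + I*M(8, 9) = 136 - 30*3 = 136 - 90 = 46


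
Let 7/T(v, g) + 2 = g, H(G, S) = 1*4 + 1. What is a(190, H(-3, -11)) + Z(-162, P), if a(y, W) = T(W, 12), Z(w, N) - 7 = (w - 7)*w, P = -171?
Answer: 273857/10 ≈ 27386.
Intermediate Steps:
H(G, S) = 5 (H(G, S) = 4 + 1 = 5)
T(v, g) = 7/(-2 + g)
Z(w, N) = 7 + w*(-7 + w) (Z(w, N) = 7 + (w - 7)*w = 7 + (-7 + w)*w = 7 + w*(-7 + w))
a(y, W) = 7/10 (a(y, W) = 7/(-2 + 12) = 7/10)
a(190, H(-3, -11)) + Z(-162, P) = 7/10 + (7 + (-162)² - 7*(-162)) = 7/10 + (7 + 26244 + 1134) = 7/10 + 27385 = 273857/10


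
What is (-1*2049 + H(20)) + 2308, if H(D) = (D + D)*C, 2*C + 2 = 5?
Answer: 319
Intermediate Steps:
C = 3/2 (C = -1 + (1/2)*5 = -1 + 5/2 = 3/2 ≈ 1.5000)
H(D) = 3*D (H(D) = (D + D)*(3/2) = (2*D)*(3/2) = 3*D)
(-1*2049 + H(20)) + 2308 = (-1*2049 + 3*20) + 2308 = (-2049 + 60) + 2308 = -1989 + 2308 = 319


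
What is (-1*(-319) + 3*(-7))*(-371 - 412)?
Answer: -233334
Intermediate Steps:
(-1*(-319) + 3*(-7))*(-371 - 412) = (319 - 21)*(-783) = 298*(-783) = -233334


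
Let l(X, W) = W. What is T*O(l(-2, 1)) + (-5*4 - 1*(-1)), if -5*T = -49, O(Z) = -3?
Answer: -242/5 ≈ -48.400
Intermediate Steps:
T = 49/5 (T = -⅕*(-49) = 49/5 ≈ 9.8000)
T*O(l(-2, 1)) + (-5*4 - 1*(-1)) = (49/5)*(-3) + (-5*4 - 1*(-1)) = -147/5 + (-20 + 1) = -147/5 - 19 = -242/5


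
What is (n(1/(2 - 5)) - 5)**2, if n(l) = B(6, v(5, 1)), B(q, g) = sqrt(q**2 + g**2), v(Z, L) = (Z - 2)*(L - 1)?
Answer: 1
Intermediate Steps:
v(Z, L) = (-1 + L)*(-2 + Z) (v(Z, L) = (-2 + Z)*(-1 + L) = (-1 + L)*(-2 + Z))
B(q, g) = sqrt(g**2 + q**2)
n(l) = 6 (n(l) = sqrt((2 - 1*5 - 2*1 + 1*5)**2 + 6**2) = sqrt((2 - 5 - 2 + 5)**2 + 36) = sqrt(0**2 + 36) = sqrt(0 + 36) = sqrt(36) = 6)
(n(1/(2 - 5)) - 5)**2 = (6 - 5)**2 = 1**2 = 1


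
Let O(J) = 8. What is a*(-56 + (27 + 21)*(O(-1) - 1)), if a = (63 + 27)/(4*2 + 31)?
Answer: 8400/13 ≈ 646.15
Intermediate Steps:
a = 30/13 (a = 90/(8 + 31) = 90/39 = 90*(1/39) = 30/13 ≈ 2.3077)
a*(-56 + (27 + 21)*(O(-1) - 1)) = 30*(-56 + (27 + 21)*(8 - 1))/13 = 30*(-56 + 48*7)/13 = 30*(-56 + 336)/13 = (30/13)*280 = 8400/13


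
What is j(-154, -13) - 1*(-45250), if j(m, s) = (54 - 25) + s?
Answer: 45266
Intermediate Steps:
j(m, s) = 29 + s
j(-154, -13) - 1*(-45250) = (29 - 13) - 1*(-45250) = 16 + 45250 = 45266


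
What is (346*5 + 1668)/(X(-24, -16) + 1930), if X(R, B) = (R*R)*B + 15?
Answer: -3398/7271 ≈ -0.46734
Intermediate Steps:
X(R, B) = 15 + B*R**2 (X(R, B) = R**2*B + 15 = B*R**2 + 15 = 15 + B*R**2)
(346*5 + 1668)/(X(-24, -16) + 1930) = (346*5 + 1668)/((15 - 16*(-24)**2) + 1930) = (1730 + 1668)/((15 - 16*576) + 1930) = 3398/((15 - 9216) + 1930) = 3398/(-9201 + 1930) = 3398/(-7271) = 3398*(-1/7271) = -3398/7271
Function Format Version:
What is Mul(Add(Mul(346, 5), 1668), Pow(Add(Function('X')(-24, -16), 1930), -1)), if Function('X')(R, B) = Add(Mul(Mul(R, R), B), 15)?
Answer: Rational(-3398, 7271) ≈ -0.46734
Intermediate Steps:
Function('X')(R, B) = Add(15, Mul(B, Pow(R, 2))) (Function('X')(R, B) = Add(Mul(Pow(R, 2), B), 15) = Add(Mul(B, Pow(R, 2)), 15) = Add(15, Mul(B, Pow(R, 2))))
Mul(Add(Mul(346, 5), 1668), Pow(Add(Function('X')(-24, -16), 1930), -1)) = Mul(Add(Mul(346, 5), 1668), Pow(Add(Add(15, Mul(-16, Pow(-24, 2))), 1930), -1)) = Mul(Add(1730, 1668), Pow(Add(Add(15, Mul(-16, 576)), 1930), -1)) = Mul(3398, Pow(Add(Add(15, -9216), 1930), -1)) = Mul(3398, Pow(Add(-9201, 1930), -1)) = Mul(3398, Pow(-7271, -1)) = Mul(3398, Rational(-1, 7271)) = Rational(-3398, 7271)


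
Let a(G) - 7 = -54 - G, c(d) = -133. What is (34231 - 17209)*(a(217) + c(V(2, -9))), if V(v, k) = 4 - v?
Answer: -6757734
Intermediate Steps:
a(G) = -47 - G (a(G) = 7 + (-54 - G) = -47 - G)
(34231 - 17209)*(a(217) + c(V(2, -9))) = (34231 - 17209)*((-47 - 1*217) - 133) = 17022*((-47 - 217) - 133) = 17022*(-264 - 133) = 17022*(-397) = -6757734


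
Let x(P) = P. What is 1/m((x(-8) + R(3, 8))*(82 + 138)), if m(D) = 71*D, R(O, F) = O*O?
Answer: 1/15620 ≈ 6.4021e-5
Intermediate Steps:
R(O, F) = O²
1/m((x(-8) + R(3, 8))*(82 + 138)) = 1/(71*((-8 + 3²)*(82 + 138))) = 1/(71*((-8 + 9)*220)) = 1/(71*(1*220)) = 1/(71*220) = 1/15620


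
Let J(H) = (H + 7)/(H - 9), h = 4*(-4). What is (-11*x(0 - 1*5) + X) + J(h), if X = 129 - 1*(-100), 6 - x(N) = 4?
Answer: 5184/25 ≈ 207.36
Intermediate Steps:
x(N) = 2 (x(N) = 6 - 1*4 = 6 - 4 = 2)
h = -16
J(H) = (7 + H)/(-9 + H)
X = 229 (X = 129 + 100 = 229)
(-11*x(0 - 1*5) + X) + J(h) = (-11*2 + 229) + (7 - 16)/(-9 - 16) = (-22 + 229) - 9/(-25) = 207 - 1/25*(-9) = 207 + 9/25 = 5184/25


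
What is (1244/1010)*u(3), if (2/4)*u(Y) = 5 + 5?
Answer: 2488/101 ≈ 24.634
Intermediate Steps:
u(Y) = 20 (u(Y) = 2*(5 + 5) = 2*10 = 20)
(1244/1010)*u(3) = (1244/1010)*20 = (1244*(1/1010))*20 = (622/505)*20 = 2488/101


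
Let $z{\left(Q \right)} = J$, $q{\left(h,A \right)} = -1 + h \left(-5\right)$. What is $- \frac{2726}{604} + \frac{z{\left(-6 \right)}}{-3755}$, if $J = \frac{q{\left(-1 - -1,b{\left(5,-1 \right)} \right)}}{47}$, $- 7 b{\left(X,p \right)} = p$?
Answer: $- \frac{240548753}{53298470} \approx -4.5132$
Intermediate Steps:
$b{\left(X,p \right)} = - \frac{p}{7}$
$q{\left(h,A \right)} = -1 - 5 h$
$J = - \frac{1}{47}$ ($J = \frac{-1 - 5 \left(-1 - -1\right)}{47} = \left(-1 - 5 \left(-1 + 1\right)\right) \frac{1}{47} = \left(-1 - 0\right) \frac{1}{47} = \left(-1 + 0\right) \frac{1}{47} = \left(-1\right) \frac{1}{47} = - \frac{1}{47} \approx -0.021277$)
$z{\left(Q \right)} = - \frac{1}{47}$
$- \frac{2726}{604} + \frac{z{\left(-6 \right)}}{-3755} = - \frac{2726}{604} - \frac{1}{47 \left(-3755\right)} = \left(-2726\right) \frac{1}{604} - - \frac{1}{176485} = - \frac{1363}{302} + \frac{1}{176485} = - \frac{240548753}{53298470}$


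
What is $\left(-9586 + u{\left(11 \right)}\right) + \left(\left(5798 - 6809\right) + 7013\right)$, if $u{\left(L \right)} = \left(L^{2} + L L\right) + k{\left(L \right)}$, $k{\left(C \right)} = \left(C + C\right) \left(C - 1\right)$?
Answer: $-3122$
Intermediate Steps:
$k{\left(C \right)} = 2 C \left(-1 + C\right)$
$u{\left(L \right)} = 2 L^{2} + 2 L \left(-1 + L\right)$ ($u{\left(L \right)} = \left(L^{2} + L L\right) + 2 L \left(-1 + L\right) = \left(L^{2} + L^{2}\right) + 2 L \left(-1 + L\right) = 2 L^{2} + 2 L \left(-1 + L\right)$)
$\left(-9586 + u{\left(11 \right)}\right) + \left(\left(5798 - 6809\right) + 7013\right) = \left(-9586 + 2 \cdot 11 \left(-1 + 2 \cdot 11\right)\right) + \left(\left(5798 - 6809\right) + 7013\right) = \left(-9586 + 2 \cdot 11 \left(-1 + 22\right)\right) + \left(-1011 + 7013\right) = \left(-9586 + 2 \cdot 11 \cdot 21\right) + 6002 = \left(-9586 + 462\right) + 6002 = -9124 + 6002 = -3122$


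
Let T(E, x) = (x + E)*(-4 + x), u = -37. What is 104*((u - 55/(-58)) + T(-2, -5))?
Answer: 81276/29 ≈ 2802.6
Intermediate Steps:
T(E, x) = (-4 + x)*(E + x) (T(E, x) = (E + x)*(-4 + x) = (-4 + x)*(E + x))
104*((u - 55/(-58)) + T(-2, -5)) = 104*((-37 - 55/(-58)) + ((-5)² - 4*(-2) - 4*(-5) - 2*(-5))) = 104*((-37 - 55*(-1/58)) + (25 + 8 + 20 + 10)) = 104*((-37 + 55/58) + 63) = 104*(-2091/58 + 63) = 104*(1563/58) = 81276/29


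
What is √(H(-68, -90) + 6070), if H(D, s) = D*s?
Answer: √12190 ≈ 110.41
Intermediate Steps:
√(H(-68, -90) + 6070) = √(-68*(-90) + 6070) = √(6120 + 6070) = √12190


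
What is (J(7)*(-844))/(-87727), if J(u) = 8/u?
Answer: 6752/614089 ≈ 0.010995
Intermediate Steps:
(J(7)*(-844))/(-87727) = ((8/7)*(-844))/(-87727) = ((8*(⅐))*(-844))*(-1/87727) = ((8/7)*(-844))*(-1/87727) = -6752/7*(-1/87727) = 6752/614089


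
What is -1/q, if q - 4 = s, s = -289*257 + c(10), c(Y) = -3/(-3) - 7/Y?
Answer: 10/742687 ≈ 1.3465e-5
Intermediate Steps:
c(Y) = 1 - 7/Y (c(Y) = -3*(-⅓) - 7/Y = 1 - 7/Y)
s = -742727/10 (s = -289*257 + (-7 + 10)/10 = -74273 + (⅒)*3 = -74273 + 3/10 = -742727/10 ≈ -74273.)
q = -742687/10 (q = 4 - 742727/10 = -742687/10 ≈ -74269.)
-1/q = -1/(-742687/10) = -1*(-10/742687) = 10/742687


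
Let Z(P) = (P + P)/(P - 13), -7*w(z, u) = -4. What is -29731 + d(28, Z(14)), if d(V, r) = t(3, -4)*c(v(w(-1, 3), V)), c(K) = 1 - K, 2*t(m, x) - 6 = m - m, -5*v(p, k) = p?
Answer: -1040468/35 ≈ -29728.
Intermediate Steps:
w(z, u) = 4/7 (w(z, u) = -1/7*(-4) = 4/7)
v(p, k) = -p/5
Z(P) = 2*P/(-13 + P) (Z(P) = (2*P)/(-13 + P) = 2*P/(-13 + P))
t(m, x) = 3 (t(m, x) = 3 + (m - m)/2 = 3 + (1/2)*0 = 3 + 0 = 3)
d(V, r) = 117/35 (d(V, r) = 3*(1 - (-1)*4/(5*7)) = 3*(1 - 1*(-4/35)) = 3*(1 + 4/35) = 3*(39/35) = 117/35)
-29731 + d(28, Z(14)) = -29731 + 117/35 = -1040468/35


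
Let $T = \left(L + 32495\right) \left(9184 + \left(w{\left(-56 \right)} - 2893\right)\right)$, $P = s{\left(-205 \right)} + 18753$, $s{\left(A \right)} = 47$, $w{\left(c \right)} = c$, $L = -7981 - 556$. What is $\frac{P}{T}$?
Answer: $\frac{1880}{14937813} \approx 0.00012586$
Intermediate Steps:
$L = -8537$ ($L = -7981 - 556 = -8537$)
$P = 18800$ ($P = 47 + 18753 = 18800$)
$T = 149378130$ ($T = \left(-8537 + 32495\right) \left(9184 - 2949\right) = 23958 \left(9184 - 2949\right) = 23958 \cdot 6235 = 149378130$)
$\frac{P}{T} = \frac{18800}{149378130} = 18800 \cdot \frac{1}{149378130} = \frac{1880}{14937813}$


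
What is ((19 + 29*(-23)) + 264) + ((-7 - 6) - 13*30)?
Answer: -787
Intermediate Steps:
((19 + 29*(-23)) + 264) + ((-7 - 6) - 13*30) = ((19 - 667) + 264) + (-13 - 390) = (-648 + 264) - 403 = -384 - 403 = -787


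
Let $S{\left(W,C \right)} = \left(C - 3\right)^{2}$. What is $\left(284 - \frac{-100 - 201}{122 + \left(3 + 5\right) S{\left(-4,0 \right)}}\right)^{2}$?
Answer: $\frac{3068827609}{37636} \approx 81540.0$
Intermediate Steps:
$S{\left(W,C \right)} = \left(-3 + C\right)^{2}$
$\left(284 - \frac{-100 - 201}{122 + \left(3 + 5\right) S{\left(-4,0 \right)}}\right)^{2} = \left(284 - \frac{-100 - 201}{122 + \left(3 + 5\right) \left(-3 + 0\right)^{2}}\right)^{2} = \left(284 - - \frac{301}{122 + 8 \left(-3\right)^{2}}\right)^{2} = \left(284 - - \frac{301}{122 + 8 \cdot 9}\right)^{2} = \left(284 - - \frac{301}{122 + 72}\right)^{2} = \left(284 - - \frac{301}{194}\right)^{2} = \left(284 + \frac{301}{194}\right)^{2} = \left(\frac{55397}{194}\right)^{2} = \frac{3068827609}{37636}$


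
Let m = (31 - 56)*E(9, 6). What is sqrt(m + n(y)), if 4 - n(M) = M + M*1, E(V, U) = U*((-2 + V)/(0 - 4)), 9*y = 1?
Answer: sqrt(9586)/6 ≈ 16.318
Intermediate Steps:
y = 1/9 (y = (1/9)*1 = 1/9 ≈ 0.11111)
E(V, U) = U*(1/2 - V/4) (E(V, U) = U*((-2 + V)/(-4)) = U*((-2 + V)*(-1/4)) = U*(1/2 - V/4))
n(M) = 4 - 2*M (n(M) = 4 - (M + M*1) = 4 - (M + M) = 4 - 2*M)
m = 525/2 (m = (31 - 56)*((1/4)*6*(2 - 1*9)) = -25*6*(2 - 9)/4 = -25*6*(-7)/4 = -25*(-21/2) = 525/2 ≈ 262.50)
sqrt(m + n(y)) = sqrt(525/2 + (4 - 2*1/9)) = sqrt(525/2 + (4 - 2/9)) = sqrt(525/2 + 34/9) = sqrt(4793/18) = sqrt(9586)/6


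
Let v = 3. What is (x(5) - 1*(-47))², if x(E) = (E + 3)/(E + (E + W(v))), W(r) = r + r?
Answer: 9025/4 ≈ 2256.3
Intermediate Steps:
W(r) = 2*r
x(E) = (3 + E)/(6 + 2*E) (x(E) = (E + 3)/(E + (E + 2*3)) = (3 + E)/(E + (E + 6)) = (3 + E)/(E + (6 + E)) = (3 + E)/(6 + 2*E))
(x(5) - 1*(-47))² = (½ - 1*(-47))² = (½ + 47)² = (95/2)² = 9025/4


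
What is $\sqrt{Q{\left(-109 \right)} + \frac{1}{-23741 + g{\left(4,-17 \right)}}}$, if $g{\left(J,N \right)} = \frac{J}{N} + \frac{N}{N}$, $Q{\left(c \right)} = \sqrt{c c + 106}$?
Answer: $\frac{\sqrt{-107202 + 2545000704 \sqrt{11987}}}{50448} \approx 10.464$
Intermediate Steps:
$Q{\left(c \right)} = \sqrt{106 + c^{2}}$ ($Q{\left(c \right)} = \sqrt{c^{2} + 106} = \sqrt{106 + c^{2}}$)
$g{\left(J,N \right)} = 1 + \frac{J}{N}$ ($g{\left(J,N \right)} = \frac{J}{N} + 1 = 1 + \frac{J}{N}$)
$\sqrt{Q{\left(-109 \right)} + \frac{1}{-23741 + g{\left(4,-17 \right)}}} = \sqrt{\sqrt{106 + \left(-109\right)^{2}} + \frac{1}{-23741 + \frac{4 - 17}{-17}}} = \sqrt{\sqrt{106 + 11881} + \frac{1}{-23741 - - \frac{13}{17}}} = \sqrt{\sqrt{11987} + \frac{1}{-23741 + \frac{13}{17}}} = \sqrt{\sqrt{11987} + \frac{1}{- \frac{403584}{17}}} = \sqrt{\sqrt{11987} - \frac{17}{403584}} = \sqrt{- \frac{17}{403584} + \sqrt{11987}}$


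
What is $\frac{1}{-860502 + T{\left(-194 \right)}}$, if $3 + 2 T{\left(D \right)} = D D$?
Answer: $- \frac{2}{1683371} \approx -1.1881 \cdot 10^{-6}$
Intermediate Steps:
$T{\left(D \right)} = - \frac{3}{2} + \frac{D^{2}}{2}$ ($T{\left(D \right)} = - \frac{3}{2} + \frac{D D}{2} = - \frac{3}{2} + \frac{D^{2}}{2}$)
$\frac{1}{-860502 + T{\left(-194 \right)}} = \frac{1}{-860502 - \left(\frac{3}{2} - \frac{\left(-194\right)^{2}}{2}\right)} = \frac{1}{-860502 + \left(- \frac{3}{2} + \frac{1}{2} \cdot 37636\right)} = \frac{1}{-860502 + \left(- \frac{3}{2} + 18818\right)} = \frac{1}{-860502 + \frac{37633}{2}} = \frac{1}{- \frac{1683371}{2}} = - \frac{2}{1683371}$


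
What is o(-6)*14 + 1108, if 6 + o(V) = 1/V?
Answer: 3065/3 ≈ 1021.7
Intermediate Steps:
o(V) = -6 + 1/V
o(-6)*14 + 1108 = (-6 + 1/(-6))*14 + 1108 = (-6 - ⅙)*14 + 1108 = -37/6*14 + 1108 = -259/3 + 1108 = 3065/3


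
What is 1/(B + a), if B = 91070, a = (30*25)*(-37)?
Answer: 1/63320 ≈ 1.5793e-5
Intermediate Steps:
a = -27750 (a = 750*(-37) = -27750)
1/(B + a) = 1/(91070 - 27750) = 1/63320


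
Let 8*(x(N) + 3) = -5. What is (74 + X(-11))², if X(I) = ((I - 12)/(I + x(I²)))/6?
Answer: 679436356/123201 ≈ 5514.9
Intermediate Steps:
x(N) = -29/8 (x(N) = -3 + (⅛)*(-5) = -3 - 5/8 = -29/8)
X(I) = (-12 + I)/(6*(-29/8 + I)) (X(I) = ((I - 12)/(I - 29/8))/6 = ((-12 + I)/(-29/8 + I))*(⅙) = (-12 + I)/(6*(-29/8 + I)))
(74 + X(-11))² = (74 + 4*(-12 - 11)/(3*(-29 + 8*(-11))))² = (74 + (4/3)*(-23)/(-29 - 88))² = (74 + (4/3)*(-23)/(-117))² = (74 + (4/3)*(-1/117)*(-23))² = (74 + 92/351)² = (26066/351)² = 679436356/123201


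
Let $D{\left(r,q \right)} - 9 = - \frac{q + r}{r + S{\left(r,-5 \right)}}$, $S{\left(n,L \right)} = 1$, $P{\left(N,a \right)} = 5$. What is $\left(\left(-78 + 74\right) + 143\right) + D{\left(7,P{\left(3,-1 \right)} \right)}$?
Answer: $\frac{293}{2} \approx 146.5$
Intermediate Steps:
$D{\left(r,q \right)} = 9 - \frac{q + r}{1 + r}$ ($D{\left(r,q \right)} = 9 - \frac{q + r}{r + 1} = 9 - \frac{q + r}{1 + r}$)
$\left(\left(-78 + 74\right) + 143\right) + D{\left(7,P{\left(3,-1 \right)} \right)} = \left(\left(-78 + 74\right) + 143\right) + \frac{9 - 5 + 8 \cdot 7}{1 + 7} = \left(-4 + 143\right) + \frac{9 - 5 + 56}{8} = 139 + \frac{1}{8} \cdot 60 = 139 + \frac{15}{2} = \frac{293}{2}$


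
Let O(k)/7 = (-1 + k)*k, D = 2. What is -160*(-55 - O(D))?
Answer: 11040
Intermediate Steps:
O(k) = 7*k*(-1 + k) (O(k) = 7*((-1 + k)*k) = 7*(k*(-1 + k)) = 7*k*(-1 + k))
-160*(-55 - O(D)) = -160*(-55 - 7*2*(-1 + 2)) = -160*(-55 - 7*2) = -160*(-55 - 1*14) = -160*(-55 - 14) = -160*(-69) = 11040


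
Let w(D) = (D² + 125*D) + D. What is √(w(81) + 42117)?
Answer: 2*√14721 ≈ 242.66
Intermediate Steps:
w(D) = D² + 126*D
√(w(81) + 42117) = √(81*(126 + 81) + 42117) = √(81*207 + 42117) = √(16767 + 42117) = √58884 = 2*√14721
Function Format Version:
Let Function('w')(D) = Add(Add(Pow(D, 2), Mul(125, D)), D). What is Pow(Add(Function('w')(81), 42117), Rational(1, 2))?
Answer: Mul(2, Pow(14721, Rational(1, 2))) ≈ 242.66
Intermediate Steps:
Function('w')(D) = Add(Pow(D, 2), Mul(126, D))
Pow(Add(Function('w')(81), 42117), Rational(1, 2)) = Pow(Add(Mul(81, Add(126, 81)), 42117), Rational(1, 2)) = Pow(Add(Mul(81, 207), 42117), Rational(1, 2)) = Pow(Add(16767, 42117), Rational(1, 2)) = Pow(58884, Rational(1, 2)) = Mul(2, Pow(14721, Rational(1, 2)))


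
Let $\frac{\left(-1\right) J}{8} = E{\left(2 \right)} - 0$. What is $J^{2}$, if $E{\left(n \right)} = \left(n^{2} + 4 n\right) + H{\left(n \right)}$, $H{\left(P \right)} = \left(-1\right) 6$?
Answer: $2304$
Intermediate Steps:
$H{\left(P \right)} = -6$
$E{\left(n \right)} = -6 + n^{2} + 4 n$ ($E{\left(n \right)} = \left(n^{2} + 4 n\right) - 6 = -6 + n^{2} + 4 n$)
$J = -48$ ($J = - 8 \left(\left(-6 + 2^{2} + 4 \cdot 2\right) - 0\right) = - 8 \left(\left(-6 + 4 + 8\right) + 0\right) = - 8 \left(6 + 0\right) = \left(-8\right) 6 = -48$)
$J^{2} = \left(-48\right)^{2} = 2304$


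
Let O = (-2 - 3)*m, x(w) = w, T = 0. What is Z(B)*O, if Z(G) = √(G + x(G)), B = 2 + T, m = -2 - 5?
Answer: 70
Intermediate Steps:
m = -7
B = 2 (B = 2 + 0 = 2)
Z(G) = √2*√G (Z(G) = √(G + G) = √(2*G) = √2*√G)
O = 35 (O = (-2 - 3)*(-7) = -5*(-7) = 35)
Z(B)*O = (√2*√2)*35 = 2*35 = 70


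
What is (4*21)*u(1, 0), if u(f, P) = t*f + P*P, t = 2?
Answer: 168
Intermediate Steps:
u(f, P) = P² + 2*f (u(f, P) = 2*f + P*P = 2*f + P² = P² + 2*f)
(4*21)*u(1, 0) = (4*21)*(0² + 2*1) = 84*(0 + 2) = 84*2 = 168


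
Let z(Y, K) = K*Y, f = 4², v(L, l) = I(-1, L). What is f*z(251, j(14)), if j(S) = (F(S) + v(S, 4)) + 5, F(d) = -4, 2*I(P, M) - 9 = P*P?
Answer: 24096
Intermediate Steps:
I(P, M) = 9/2 + P²/2 (I(P, M) = 9/2 + (P*P)/2 = 9/2 + P²/2)
v(L, l) = 5 (v(L, l) = 9/2 + (½)*(-1)² = 9/2 + (½)*1 = 9/2 + ½ = 5)
j(S) = 6 (j(S) = (-4 + 5) + 5 = 1 + 5 = 6)
f = 16
f*z(251, j(14)) = 16*(6*251) = 16*1506 = 24096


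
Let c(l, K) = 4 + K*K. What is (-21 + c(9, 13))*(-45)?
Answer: -6840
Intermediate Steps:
c(l, K) = 4 + K²
(-21 + c(9, 13))*(-45) = (-21 + (4 + 13²))*(-45) = (-21 + (4 + 169))*(-45) = (-21 + 173)*(-45) = 152*(-45) = -6840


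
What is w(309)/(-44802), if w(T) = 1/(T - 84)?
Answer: -1/10080450 ≈ -9.9202e-8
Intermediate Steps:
w(T) = 1/(-84 + T)
w(309)/(-44802) = 1/((-84 + 309)*(-44802)) = -1/44802/225 = (1/225)*(-1/44802) = -1/10080450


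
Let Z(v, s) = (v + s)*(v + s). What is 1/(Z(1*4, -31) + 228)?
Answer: 1/957 ≈ 0.0010449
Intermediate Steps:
Z(v, s) = (s + v)² (Z(v, s) = (s + v)*(s + v) = (s + v)²)
1/(Z(1*4, -31) + 228) = 1/((-31 + 1*4)² + 228) = 1/((-31 + 4)² + 228) = 1/((-27)² + 228) = 1/(729 + 228) = 1/957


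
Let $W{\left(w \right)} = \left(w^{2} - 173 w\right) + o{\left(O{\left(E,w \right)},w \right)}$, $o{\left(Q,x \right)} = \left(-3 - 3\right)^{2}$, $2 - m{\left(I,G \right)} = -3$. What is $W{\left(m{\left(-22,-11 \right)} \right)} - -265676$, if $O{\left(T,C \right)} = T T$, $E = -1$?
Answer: $264872$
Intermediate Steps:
$m{\left(I,G \right)} = 5$ ($m{\left(I,G \right)} = 2 - -3 = 2 + 3 = 5$)
$O{\left(T,C \right)} = T^{2}$
$o{\left(Q,x \right)} = 36$ ($o{\left(Q,x \right)} = \left(-6\right)^{2} = 36$)
$W{\left(w \right)} = 36 + w^{2} - 173 w$ ($W{\left(w \right)} = \left(w^{2} - 173 w\right) + 36 = 36 + w^{2} - 173 w$)
$W{\left(m{\left(-22,-11 \right)} \right)} - -265676 = \left(36 + 5^{2} - 865\right) - -265676 = \left(36 + 25 - 865\right) + 265676 = -804 + 265676 = 264872$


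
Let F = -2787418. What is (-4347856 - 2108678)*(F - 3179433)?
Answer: 38525176354434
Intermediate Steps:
(-4347856 - 2108678)*(F - 3179433) = (-4347856 - 2108678)*(-2787418 - 3179433) = -6456534*(-5966851) = 38525176354434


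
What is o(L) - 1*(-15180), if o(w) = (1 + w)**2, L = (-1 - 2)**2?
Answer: 15280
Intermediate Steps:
L = 9 (L = (-3)**2 = 9)
o(L) - 1*(-15180) = (1 + 9)**2 - 1*(-15180) = 10**2 + 15180 = 100 + 15180 = 15280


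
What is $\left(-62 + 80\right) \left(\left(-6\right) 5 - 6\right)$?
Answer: $-648$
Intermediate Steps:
$\left(-62 + 80\right) \left(\left(-6\right) 5 - 6\right) = 18 \left(-30 - 6\right) = 18 \left(-36\right) = -648$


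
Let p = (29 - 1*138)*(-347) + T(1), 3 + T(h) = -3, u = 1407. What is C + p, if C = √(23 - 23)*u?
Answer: 37817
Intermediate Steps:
T(h) = -6 (T(h) = -3 - 3 = -6)
p = 37817 (p = (29 - 1*138)*(-347) - 6 = (29 - 138)*(-347) - 6 = -109*(-347) - 6 = 37823 - 6 = 37817)
C = 0 (C = √(23 - 23)*1407 = √0*1407 = 0*1407 = 0)
C + p = 0 + 37817 = 37817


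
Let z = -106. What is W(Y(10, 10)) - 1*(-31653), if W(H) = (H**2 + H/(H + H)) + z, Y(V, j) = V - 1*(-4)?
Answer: 63487/2 ≈ 31744.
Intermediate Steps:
Y(V, j) = 4 + V (Y(V, j) = V + 4 = 4 + V)
W(H) = -211/2 + H**2 (W(H) = (H**2 + H/(H + H)) - 106 = (H**2 + H/((2*H))) - 106 = (H**2 + (1/(2*H))*H) - 106 = (H**2 + 1/2) - 106 = (1/2 + H**2) - 106 = -211/2 + H**2)
W(Y(10, 10)) - 1*(-31653) = (-211/2 + (4 + 10)**2) - 1*(-31653) = (-211/2 + 14**2) + 31653 = (-211/2 + 196) + 31653 = 181/2 + 31653 = 63487/2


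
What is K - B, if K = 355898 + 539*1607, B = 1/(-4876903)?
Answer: 5959921726114/4876903 ≈ 1.2221e+6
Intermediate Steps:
B = -1/4876903 ≈ -2.0505e-7
K = 1222071 (K = 355898 + 866173 = 1222071)
K - B = 1222071 - 1*(-1/4876903) = 1222071 + 1/4876903 = 5959921726114/4876903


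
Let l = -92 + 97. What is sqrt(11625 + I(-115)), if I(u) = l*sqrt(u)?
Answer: sqrt(11625 + 5*I*sqrt(115)) ≈ 107.82 + 0.2486*I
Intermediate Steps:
l = 5
I(u) = 5*sqrt(u)
sqrt(11625 + I(-115)) = sqrt(11625 + 5*sqrt(-115)) = sqrt(11625 + 5*(I*sqrt(115))) = sqrt(11625 + 5*I*sqrt(115))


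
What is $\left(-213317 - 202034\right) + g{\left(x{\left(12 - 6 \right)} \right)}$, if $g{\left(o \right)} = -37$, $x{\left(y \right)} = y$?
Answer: $-415388$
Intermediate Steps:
$\left(-213317 - 202034\right) + g{\left(x{\left(12 - 6 \right)} \right)} = \left(-213317 - 202034\right) - 37 = -415351 - 37 = -415388$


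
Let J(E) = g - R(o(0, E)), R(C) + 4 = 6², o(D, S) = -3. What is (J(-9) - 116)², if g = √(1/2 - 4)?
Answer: (296 - I*√14)²/4 ≈ 21901.0 - 553.77*I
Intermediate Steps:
R(C) = 32 (R(C) = -4 + 6² = -4 + 36 = 32)
g = I*√14/2 (g = √(½ - 4) = √(-7/2) = I*√14/2 ≈ 1.8708*I)
J(E) = -32 + I*√14/2 (J(E) = I*√14/2 - 1*32 = I*√14/2 - 32 = -32 + I*√14/2)
(J(-9) - 116)² = ((-32 + I*√14/2) - 116)² = (-148 + I*√14/2)²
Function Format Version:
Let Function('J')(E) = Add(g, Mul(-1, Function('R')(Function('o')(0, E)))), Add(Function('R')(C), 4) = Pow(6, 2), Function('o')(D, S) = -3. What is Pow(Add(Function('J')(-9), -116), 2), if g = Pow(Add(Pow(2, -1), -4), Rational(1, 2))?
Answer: Mul(Rational(1, 4), Pow(Add(296, Mul(-1, I, Pow(14, Rational(1, 2)))), 2)) ≈ Add(21901., Mul(-553.77, I))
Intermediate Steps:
Function('R')(C) = 32 (Function('R')(C) = Add(-4, Pow(6, 2)) = Add(-4, 36) = 32)
g = Mul(Rational(1, 2), I, Pow(14, Rational(1, 2))) (g = Pow(Add(Rational(1, 2), -4), Rational(1, 2)) = Pow(Rational(-7, 2), Rational(1, 2)) = Mul(Rational(1, 2), I, Pow(14, Rational(1, 2))) ≈ Mul(1.8708, I))
Function('J')(E) = Add(-32, Mul(Rational(1, 2), I, Pow(14, Rational(1, 2)))) (Function('J')(E) = Add(Mul(Rational(1, 2), I, Pow(14, Rational(1, 2))), Mul(-1, 32)) = Add(Mul(Rational(1, 2), I, Pow(14, Rational(1, 2))), -32) = Add(-32, Mul(Rational(1, 2), I, Pow(14, Rational(1, 2)))))
Pow(Add(Function('J')(-9), -116), 2) = Pow(Add(Add(-32, Mul(Rational(1, 2), I, Pow(14, Rational(1, 2)))), -116), 2) = Pow(Add(-148, Mul(Rational(1, 2), I, Pow(14, Rational(1, 2)))), 2)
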